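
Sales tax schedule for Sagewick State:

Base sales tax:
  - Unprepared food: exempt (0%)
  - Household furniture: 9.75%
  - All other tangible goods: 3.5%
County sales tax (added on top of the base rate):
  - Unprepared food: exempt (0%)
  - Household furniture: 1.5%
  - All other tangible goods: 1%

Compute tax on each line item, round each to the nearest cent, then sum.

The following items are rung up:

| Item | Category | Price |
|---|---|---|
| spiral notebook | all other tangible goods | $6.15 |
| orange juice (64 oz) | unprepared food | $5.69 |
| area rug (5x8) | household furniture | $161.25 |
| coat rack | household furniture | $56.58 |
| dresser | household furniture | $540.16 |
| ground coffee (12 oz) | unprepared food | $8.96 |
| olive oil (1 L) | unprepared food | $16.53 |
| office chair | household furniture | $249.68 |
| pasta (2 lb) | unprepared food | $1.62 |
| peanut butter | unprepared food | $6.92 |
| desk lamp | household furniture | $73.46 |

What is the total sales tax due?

Spiral notebook $6.15: all other tangible goods → 3.5% + 1% county = 4.5% → $0.28
Orange juice (64 oz) $5.69: unprepared food → 0% + 0% county = 0% → $0.00
Area rug (5x8) $161.25: household furniture → 9.75% + 1.5% county = 11.25% → $18.14
Coat rack $56.58: household furniture → 9.75% + 1.5% county = 11.25% → $6.37
Dresser $540.16: household furniture → 9.75% + 1.5% county = 11.25% → $60.77
Ground coffee (12 oz) $8.96: unprepared food → 0% + 0% county = 0% → $0.00
Olive oil (1 L) $16.53: unprepared food → 0% + 0% county = 0% → $0.00
Office chair $249.68: household furniture → 9.75% + 1.5% county = 11.25% → $28.09
Pasta (2 lb) $1.62: unprepared food → 0% + 0% county = 0% → $0.00
Peanut butter $6.92: unprepared food → 0% + 0% county = 0% → $0.00
Desk lamp $73.46: household furniture → 9.75% + 1.5% county = 11.25% → $8.26
Total tax = $0.28 + $18.14 + $6.37 + $60.77 + $28.09 + $8.26 = $121.91

$121.91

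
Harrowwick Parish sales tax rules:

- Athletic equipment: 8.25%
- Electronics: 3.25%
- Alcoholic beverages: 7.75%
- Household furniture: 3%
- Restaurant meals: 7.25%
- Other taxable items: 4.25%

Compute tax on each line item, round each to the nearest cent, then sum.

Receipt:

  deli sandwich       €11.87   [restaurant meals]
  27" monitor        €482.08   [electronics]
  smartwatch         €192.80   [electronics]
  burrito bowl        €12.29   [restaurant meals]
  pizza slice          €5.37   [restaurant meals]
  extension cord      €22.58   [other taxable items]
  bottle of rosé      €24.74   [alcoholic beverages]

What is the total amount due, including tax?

Deli sandwich €11.87: restaurant meals → 7.25% → €0.86
27" monitor €482.08: electronics → 3.25% → €15.67
Smartwatch €192.80: electronics → 3.25% → €6.27
Burrito bowl €12.29: restaurant meals → 7.25% → €0.89
Pizza slice €5.37: restaurant meals → 7.25% → €0.39
Extension cord €22.58: other taxable items → 4.25% → €0.96
Bottle of rosé €24.74: alcoholic beverages → 7.75% → €1.92
Subtotal = €751.73; tax = €26.96; total due = €778.69

€778.69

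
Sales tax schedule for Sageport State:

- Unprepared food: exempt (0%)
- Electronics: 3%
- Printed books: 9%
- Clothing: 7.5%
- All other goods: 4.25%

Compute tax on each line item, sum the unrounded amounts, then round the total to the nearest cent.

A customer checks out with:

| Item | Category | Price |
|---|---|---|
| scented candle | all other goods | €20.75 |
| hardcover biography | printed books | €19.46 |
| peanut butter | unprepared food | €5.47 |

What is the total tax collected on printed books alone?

€1.75

Hardcover biography €19.46: printed books → 9% → €1.7514
Tax on printed books: unrounded sum = €1.7514 → €1.75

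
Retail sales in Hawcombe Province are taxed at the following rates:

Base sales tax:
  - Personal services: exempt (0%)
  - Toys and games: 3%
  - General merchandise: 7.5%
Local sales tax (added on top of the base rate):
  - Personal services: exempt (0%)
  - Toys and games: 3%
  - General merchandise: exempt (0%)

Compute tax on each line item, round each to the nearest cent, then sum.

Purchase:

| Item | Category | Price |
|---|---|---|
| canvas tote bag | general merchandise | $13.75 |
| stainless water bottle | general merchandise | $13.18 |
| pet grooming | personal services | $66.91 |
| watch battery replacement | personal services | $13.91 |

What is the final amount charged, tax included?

Canvas tote bag $13.75: general merchandise → 7.5% + 0% local = 7.5% → $1.03
Stainless water bottle $13.18: general merchandise → 7.5% + 0% local = 7.5% → $0.99
Pet grooming $66.91: personal services → 0% + 0% local = 0% → $0.00
Watch battery replacement $13.91: personal services → 0% + 0% local = 0% → $0.00
Subtotal = $107.75; tax = $2.02; total due = $109.77

$109.77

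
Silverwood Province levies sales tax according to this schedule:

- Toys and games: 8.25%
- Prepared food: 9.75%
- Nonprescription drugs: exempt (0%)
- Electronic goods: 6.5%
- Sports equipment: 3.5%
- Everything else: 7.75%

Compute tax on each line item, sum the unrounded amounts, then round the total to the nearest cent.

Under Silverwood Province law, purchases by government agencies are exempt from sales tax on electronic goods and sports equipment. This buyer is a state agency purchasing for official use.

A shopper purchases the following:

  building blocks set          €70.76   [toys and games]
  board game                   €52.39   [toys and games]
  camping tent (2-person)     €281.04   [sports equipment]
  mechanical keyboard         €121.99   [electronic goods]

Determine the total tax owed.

Building blocks set €70.76: toys and games → 8.25% → €5.8377
Board game €52.39: toys and games → 8.25% → €4.322175
Camping tent (2-person) €281.04: sports equipment, buyer-exempt → 0% → €0.00
Mechanical keyboard €121.99: electronic goods, buyer-exempt → 0% → €0.00
Unrounded tax sum = €10.159875 → €10.16

€10.16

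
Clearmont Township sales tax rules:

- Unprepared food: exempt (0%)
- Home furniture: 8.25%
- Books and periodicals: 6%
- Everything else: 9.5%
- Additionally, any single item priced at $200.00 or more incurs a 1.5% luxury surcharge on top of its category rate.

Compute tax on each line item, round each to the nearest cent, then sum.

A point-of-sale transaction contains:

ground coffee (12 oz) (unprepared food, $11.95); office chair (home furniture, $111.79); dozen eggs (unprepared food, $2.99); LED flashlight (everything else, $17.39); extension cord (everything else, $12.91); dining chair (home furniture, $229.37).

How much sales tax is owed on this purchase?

Ground coffee (12 oz) $11.95: unprepared food → 0% → $0.00
Office chair $111.79: home furniture → 8.25% → $9.22
Dozen eggs $2.99: unprepared food → 0% → $0.00
LED flashlight $17.39: everything else → 9.5% → $1.65
Extension cord $12.91: everything else → 9.5% → $1.23
Dining chair $229.37: home furniture → 8.25% + 1.5% surcharge = 9.75% → $22.36
Total tax = $9.22 + $1.65 + $1.23 + $22.36 = $34.46

$34.46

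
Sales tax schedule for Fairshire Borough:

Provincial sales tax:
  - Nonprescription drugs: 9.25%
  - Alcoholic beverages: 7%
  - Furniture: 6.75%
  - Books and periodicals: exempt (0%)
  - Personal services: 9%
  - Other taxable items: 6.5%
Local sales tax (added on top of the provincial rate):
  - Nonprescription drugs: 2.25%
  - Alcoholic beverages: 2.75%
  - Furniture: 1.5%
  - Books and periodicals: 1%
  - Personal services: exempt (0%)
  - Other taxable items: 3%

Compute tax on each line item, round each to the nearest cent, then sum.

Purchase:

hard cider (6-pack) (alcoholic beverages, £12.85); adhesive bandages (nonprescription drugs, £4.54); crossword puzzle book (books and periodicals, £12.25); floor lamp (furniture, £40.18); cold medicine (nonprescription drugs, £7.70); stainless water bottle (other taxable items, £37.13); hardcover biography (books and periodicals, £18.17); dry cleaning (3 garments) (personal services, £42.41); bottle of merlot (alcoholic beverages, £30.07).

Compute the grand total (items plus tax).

Hard cider (6-pack) £12.85: alcoholic beverages → 7% + 2.75% local = 9.75% → £1.25
Adhesive bandages £4.54: nonprescription drugs → 9.25% + 2.25% local = 11.5% → £0.52
Crossword puzzle book £12.25: books and periodicals → 0% + 1% local = 1% → £0.12
Floor lamp £40.18: furniture → 6.75% + 1.5% local = 8.25% → £3.31
Cold medicine £7.70: nonprescription drugs → 9.25% + 2.25% local = 11.5% → £0.89
Stainless water bottle £37.13: other taxable items → 6.5% + 3% local = 9.5% → £3.53
Hardcover biography £18.17: books and periodicals → 0% + 1% local = 1% → £0.18
Dry cleaning (3 garments) £42.41: personal services → 9% + 0% local = 9% → £3.82
Bottle of merlot £30.07: alcoholic beverages → 7% + 2.75% local = 9.75% → £2.93
Subtotal = £205.30; tax = £16.55; total due = £221.85

£221.85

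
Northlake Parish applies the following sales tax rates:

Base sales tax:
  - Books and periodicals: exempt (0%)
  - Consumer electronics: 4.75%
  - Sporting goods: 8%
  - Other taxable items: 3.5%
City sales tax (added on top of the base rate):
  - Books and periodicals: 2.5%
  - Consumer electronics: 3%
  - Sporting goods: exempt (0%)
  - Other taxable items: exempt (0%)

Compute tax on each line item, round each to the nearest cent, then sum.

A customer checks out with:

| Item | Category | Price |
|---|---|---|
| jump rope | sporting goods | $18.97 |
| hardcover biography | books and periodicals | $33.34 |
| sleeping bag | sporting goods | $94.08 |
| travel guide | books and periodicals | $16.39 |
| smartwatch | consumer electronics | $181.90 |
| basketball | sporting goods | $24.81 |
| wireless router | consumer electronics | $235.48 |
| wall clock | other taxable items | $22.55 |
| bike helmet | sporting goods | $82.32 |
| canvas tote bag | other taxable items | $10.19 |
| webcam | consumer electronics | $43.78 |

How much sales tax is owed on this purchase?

$55.75

Jump rope $18.97: sporting goods → 8% + 0% city = 8% → $1.52
Hardcover biography $33.34: books and periodicals → 0% + 2.5% city = 2.5% → $0.83
Sleeping bag $94.08: sporting goods → 8% + 0% city = 8% → $7.53
Travel guide $16.39: books and periodicals → 0% + 2.5% city = 2.5% → $0.41
Smartwatch $181.90: consumer electronics → 4.75% + 3% city = 7.75% → $14.10
Basketball $24.81: sporting goods → 8% + 0% city = 8% → $1.98
Wireless router $235.48: consumer electronics → 4.75% + 3% city = 7.75% → $18.25
Wall clock $22.55: other taxable items → 3.5% + 0% city = 3.5% → $0.79
Bike helmet $82.32: sporting goods → 8% + 0% city = 8% → $6.59
Canvas tote bag $10.19: other taxable items → 3.5% + 0% city = 3.5% → $0.36
Webcam $43.78: consumer electronics → 4.75% + 3% city = 7.75% → $3.39
Total tax = $1.52 + $0.83 + $7.53 + $0.41 + $14.10 + $1.98 + $18.25 + $0.79 + $6.59 + $0.36 + $3.39 = $55.75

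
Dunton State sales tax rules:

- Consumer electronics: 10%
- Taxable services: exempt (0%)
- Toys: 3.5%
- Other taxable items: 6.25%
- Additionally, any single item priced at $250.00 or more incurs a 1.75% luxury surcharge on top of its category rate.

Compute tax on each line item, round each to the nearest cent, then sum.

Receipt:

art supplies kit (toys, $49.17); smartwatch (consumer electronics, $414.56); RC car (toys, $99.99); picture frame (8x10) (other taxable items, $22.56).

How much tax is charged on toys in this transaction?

Art supplies kit $49.17: toys → 3.5% → $1.72
RC car $99.99: toys → 3.5% → $3.50
Tax on toys = $1.72 + $3.50 = $5.22

$5.22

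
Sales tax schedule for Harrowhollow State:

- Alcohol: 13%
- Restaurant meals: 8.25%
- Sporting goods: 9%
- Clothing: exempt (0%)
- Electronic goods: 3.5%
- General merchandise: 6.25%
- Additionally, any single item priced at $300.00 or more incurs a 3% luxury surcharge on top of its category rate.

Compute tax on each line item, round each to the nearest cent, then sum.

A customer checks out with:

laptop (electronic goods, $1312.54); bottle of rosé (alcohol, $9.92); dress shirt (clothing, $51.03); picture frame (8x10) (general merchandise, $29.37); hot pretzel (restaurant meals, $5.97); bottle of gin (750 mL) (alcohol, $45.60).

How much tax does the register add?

$94.87

Laptop $1312.54: electronic goods → 3.5% + 3% surcharge = 6.5% → $85.32
Bottle of rosé $9.92: alcohol → 13% → $1.29
Dress shirt $51.03: clothing → 0% → $0.00
Picture frame (8x10) $29.37: general merchandise → 6.25% → $1.84
Hot pretzel $5.97: restaurant meals → 8.25% → $0.49
Bottle of gin (750 mL) $45.60: alcohol → 13% → $5.93
Total tax = $85.32 + $1.29 + $1.84 + $0.49 + $5.93 = $94.87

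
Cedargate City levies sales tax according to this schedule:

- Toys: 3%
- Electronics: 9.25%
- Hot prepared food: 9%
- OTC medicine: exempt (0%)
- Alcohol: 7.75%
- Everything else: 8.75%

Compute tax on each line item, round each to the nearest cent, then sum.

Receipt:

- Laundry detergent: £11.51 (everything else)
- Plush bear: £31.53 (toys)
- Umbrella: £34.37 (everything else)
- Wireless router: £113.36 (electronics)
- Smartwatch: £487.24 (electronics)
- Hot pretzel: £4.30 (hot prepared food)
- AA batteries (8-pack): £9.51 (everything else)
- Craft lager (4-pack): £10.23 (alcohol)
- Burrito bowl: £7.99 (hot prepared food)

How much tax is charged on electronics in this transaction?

£55.56

Wireless router £113.36: electronics → 9.25% → £10.49
Smartwatch £487.24: electronics → 9.25% → £45.07
Tax on electronics = £10.49 + £45.07 = £55.56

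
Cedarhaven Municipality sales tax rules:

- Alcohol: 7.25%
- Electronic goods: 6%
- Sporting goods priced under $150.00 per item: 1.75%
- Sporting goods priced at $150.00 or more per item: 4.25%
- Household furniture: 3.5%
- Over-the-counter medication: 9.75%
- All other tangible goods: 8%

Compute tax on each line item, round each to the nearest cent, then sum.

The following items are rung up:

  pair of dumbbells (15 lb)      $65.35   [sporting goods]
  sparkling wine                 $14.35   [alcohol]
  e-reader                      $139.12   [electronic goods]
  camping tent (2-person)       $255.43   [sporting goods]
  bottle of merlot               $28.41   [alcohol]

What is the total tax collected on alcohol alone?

$3.10

Sparkling wine $14.35: alcohol → 7.25% → $1.04
Bottle of merlot $28.41: alcohol → 7.25% → $2.06
Tax on alcohol = $1.04 + $2.06 = $3.10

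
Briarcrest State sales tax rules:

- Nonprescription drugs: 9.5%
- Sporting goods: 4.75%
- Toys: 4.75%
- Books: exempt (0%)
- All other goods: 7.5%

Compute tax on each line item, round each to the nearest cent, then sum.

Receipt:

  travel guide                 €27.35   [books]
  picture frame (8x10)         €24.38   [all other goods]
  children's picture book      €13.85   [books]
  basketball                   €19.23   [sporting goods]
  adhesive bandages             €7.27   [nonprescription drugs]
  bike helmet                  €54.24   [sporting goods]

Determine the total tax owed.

€6.01

Travel guide €27.35: books → 0% → €0.00
Picture frame (8x10) €24.38: all other goods → 7.5% → €1.83
Children's picture book €13.85: books → 0% → €0.00
Basketball €19.23: sporting goods → 4.75% → €0.91
Adhesive bandages €7.27: nonprescription drugs → 9.5% → €0.69
Bike helmet €54.24: sporting goods → 4.75% → €2.58
Total tax = €1.83 + €0.91 + €0.69 + €2.58 = €6.01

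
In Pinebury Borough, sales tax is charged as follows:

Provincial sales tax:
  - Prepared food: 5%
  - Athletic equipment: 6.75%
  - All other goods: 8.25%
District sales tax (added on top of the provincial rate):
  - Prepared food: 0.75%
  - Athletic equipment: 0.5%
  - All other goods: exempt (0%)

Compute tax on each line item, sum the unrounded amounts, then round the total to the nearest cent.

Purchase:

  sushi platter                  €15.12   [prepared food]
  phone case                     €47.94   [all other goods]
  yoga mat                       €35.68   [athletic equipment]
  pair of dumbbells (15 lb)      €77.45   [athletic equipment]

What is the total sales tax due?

Sushi platter €15.12: prepared food → 5% + 0.75% district = 5.75% → €0.8694
Phone case €47.94: all other goods → 8.25% + 0% district = 8.25% → €3.95505
Yoga mat €35.68: athletic equipment → 6.75% + 0.5% district = 7.25% → €2.5868
Pair of dumbbells (15 lb) €77.45: athletic equipment → 6.75% + 0.5% district = 7.25% → €5.615125
Unrounded tax sum = €13.026375 → €13.03

€13.03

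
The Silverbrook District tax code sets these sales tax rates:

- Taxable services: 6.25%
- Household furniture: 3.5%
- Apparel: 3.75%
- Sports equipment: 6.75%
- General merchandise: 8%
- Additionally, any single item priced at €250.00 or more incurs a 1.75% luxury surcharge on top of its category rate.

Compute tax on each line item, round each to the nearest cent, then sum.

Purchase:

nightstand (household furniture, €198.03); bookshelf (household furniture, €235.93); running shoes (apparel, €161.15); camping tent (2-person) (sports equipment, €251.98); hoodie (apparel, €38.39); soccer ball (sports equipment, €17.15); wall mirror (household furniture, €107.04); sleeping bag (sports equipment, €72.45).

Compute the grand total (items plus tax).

€1136.01

Nightstand €198.03: household furniture → 3.5% → €6.93
Bookshelf €235.93: household furniture → 3.5% → €8.26
Running shoes €161.15: apparel → 3.75% → €6.04
Camping tent (2-person) €251.98: sports equipment → 6.75% + 1.75% surcharge = 8.5% → €21.42
Hoodie €38.39: apparel → 3.75% → €1.44
Soccer ball €17.15: sports equipment → 6.75% → €1.16
Wall mirror €107.04: household furniture → 3.5% → €3.75
Sleeping bag €72.45: sports equipment → 6.75% → €4.89
Subtotal = €1082.12; tax = €53.89; total due = €1136.01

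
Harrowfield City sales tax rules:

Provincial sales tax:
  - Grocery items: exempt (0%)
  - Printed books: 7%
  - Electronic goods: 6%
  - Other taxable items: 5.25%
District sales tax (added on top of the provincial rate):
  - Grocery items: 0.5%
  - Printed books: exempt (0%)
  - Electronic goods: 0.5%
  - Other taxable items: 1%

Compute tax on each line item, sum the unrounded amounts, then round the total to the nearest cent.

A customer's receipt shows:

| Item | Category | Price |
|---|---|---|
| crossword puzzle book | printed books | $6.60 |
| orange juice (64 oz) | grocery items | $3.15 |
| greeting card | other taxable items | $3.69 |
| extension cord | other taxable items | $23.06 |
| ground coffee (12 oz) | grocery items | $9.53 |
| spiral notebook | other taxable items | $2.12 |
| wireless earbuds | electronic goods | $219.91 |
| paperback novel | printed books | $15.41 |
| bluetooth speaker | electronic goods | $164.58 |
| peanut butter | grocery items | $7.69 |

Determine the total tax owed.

$28.44

Crossword puzzle book $6.60: printed books → 7% + 0% district = 7% → $0.462
Orange juice (64 oz) $3.15: grocery items → 0% + 0.5% district = 0.5% → $0.01575
Greeting card $3.69: other taxable items → 5.25% + 1% district = 6.25% → $0.230625
Extension cord $23.06: other taxable items → 5.25% + 1% district = 6.25% → $1.44125
Ground coffee (12 oz) $9.53: grocery items → 0% + 0.5% district = 0.5% → $0.04765
Spiral notebook $2.12: other taxable items → 5.25% + 1% district = 6.25% → $0.1325
Wireless earbuds $219.91: electronic goods → 6% + 0.5% district = 6.5% → $14.29415
Paperback novel $15.41: printed books → 7% + 0% district = 7% → $1.0787
Bluetooth speaker $164.58: electronic goods → 6% + 0.5% district = 6.5% → $10.6977
Peanut butter $7.69: grocery items → 0% + 0.5% district = 0.5% → $0.03845
Unrounded tax sum = $28.438775 → $28.44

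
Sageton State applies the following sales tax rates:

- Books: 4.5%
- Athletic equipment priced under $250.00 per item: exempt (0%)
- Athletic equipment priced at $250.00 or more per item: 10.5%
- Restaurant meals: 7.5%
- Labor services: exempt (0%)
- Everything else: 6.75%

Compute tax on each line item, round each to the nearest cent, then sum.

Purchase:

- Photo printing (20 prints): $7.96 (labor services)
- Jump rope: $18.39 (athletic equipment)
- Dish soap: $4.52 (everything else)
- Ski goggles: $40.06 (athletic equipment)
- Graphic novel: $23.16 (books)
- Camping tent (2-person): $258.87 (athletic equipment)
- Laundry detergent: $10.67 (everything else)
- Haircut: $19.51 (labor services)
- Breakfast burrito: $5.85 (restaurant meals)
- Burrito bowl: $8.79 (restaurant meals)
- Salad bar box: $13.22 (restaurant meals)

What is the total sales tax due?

Photo printing (20 prints) $7.96: labor services → 0% → $0.00
Jump rope $18.39: athletic equipment, under $250.00 → 0% → $0.00
Dish soap $4.52: everything else → 6.75% → $0.31
Ski goggles $40.06: athletic equipment, under $250.00 → 0% → $0.00
Graphic novel $23.16: books → 4.5% → $1.04
Camping tent (2-person) $258.87: athletic equipment, $250.00 or more → 10.5% → $27.18
Laundry detergent $10.67: everything else → 6.75% → $0.72
Haircut $19.51: labor services → 0% → $0.00
Breakfast burrito $5.85: restaurant meals → 7.5% → $0.44
Burrito bowl $8.79: restaurant meals → 7.5% → $0.66
Salad bar box $13.22: restaurant meals → 7.5% → $0.99
Total tax = $0.31 + $1.04 + $27.18 + $0.72 + $0.44 + $0.66 + $0.99 = $31.34

$31.34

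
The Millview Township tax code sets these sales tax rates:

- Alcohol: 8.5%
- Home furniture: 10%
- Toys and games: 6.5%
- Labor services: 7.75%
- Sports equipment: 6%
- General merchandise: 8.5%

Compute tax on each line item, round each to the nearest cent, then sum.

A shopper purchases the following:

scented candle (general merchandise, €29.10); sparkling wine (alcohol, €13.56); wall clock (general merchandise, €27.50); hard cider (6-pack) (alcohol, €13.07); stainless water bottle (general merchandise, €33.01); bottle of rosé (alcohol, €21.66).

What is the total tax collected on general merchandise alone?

€7.62

Scented candle €29.10: general merchandise → 8.5% → €2.47
Wall clock €27.50: general merchandise → 8.5% → €2.34
Stainless water bottle €33.01: general merchandise → 8.5% → €2.81
Tax on general merchandise = €2.47 + €2.34 + €2.81 = €7.62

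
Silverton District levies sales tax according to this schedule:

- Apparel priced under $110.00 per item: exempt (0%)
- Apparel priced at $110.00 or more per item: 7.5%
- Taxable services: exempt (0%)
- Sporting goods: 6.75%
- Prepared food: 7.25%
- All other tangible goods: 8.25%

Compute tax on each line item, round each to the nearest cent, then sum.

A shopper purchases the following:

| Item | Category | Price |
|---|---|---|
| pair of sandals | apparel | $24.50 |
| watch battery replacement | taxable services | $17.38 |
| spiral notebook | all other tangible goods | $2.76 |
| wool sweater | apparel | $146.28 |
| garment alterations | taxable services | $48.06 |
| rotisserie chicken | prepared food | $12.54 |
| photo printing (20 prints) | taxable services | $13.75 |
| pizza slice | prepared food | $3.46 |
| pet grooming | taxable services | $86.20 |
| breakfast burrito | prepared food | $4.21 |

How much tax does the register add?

Pair of sandals $24.50: apparel, under $110.00 → 0% → $0.00
Watch battery replacement $17.38: taxable services → 0% → $0.00
Spiral notebook $2.76: all other tangible goods → 8.25% → $0.23
Wool sweater $146.28: apparel, $110.00 or more → 7.5% → $10.97
Garment alterations $48.06: taxable services → 0% → $0.00
Rotisserie chicken $12.54: prepared food → 7.25% → $0.91
Photo printing (20 prints) $13.75: taxable services → 0% → $0.00
Pizza slice $3.46: prepared food → 7.25% → $0.25
Pet grooming $86.20: taxable services → 0% → $0.00
Breakfast burrito $4.21: prepared food → 7.25% → $0.31
Total tax = $0.23 + $10.97 + $0.91 + $0.25 + $0.31 = $12.67

$12.67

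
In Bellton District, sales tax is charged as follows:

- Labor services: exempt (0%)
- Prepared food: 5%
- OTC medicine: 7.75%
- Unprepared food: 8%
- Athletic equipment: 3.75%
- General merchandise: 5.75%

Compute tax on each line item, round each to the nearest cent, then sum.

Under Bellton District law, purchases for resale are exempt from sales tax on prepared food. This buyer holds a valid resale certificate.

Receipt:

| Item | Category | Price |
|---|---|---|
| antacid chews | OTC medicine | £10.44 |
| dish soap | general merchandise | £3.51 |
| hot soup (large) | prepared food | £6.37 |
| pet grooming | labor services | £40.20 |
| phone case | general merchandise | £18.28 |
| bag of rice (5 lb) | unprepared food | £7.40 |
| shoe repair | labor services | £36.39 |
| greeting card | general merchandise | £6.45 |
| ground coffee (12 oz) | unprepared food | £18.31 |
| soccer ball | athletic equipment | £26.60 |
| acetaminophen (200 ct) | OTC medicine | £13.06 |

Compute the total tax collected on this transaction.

£6.49

Antacid chews £10.44: OTC medicine → 7.75% → £0.81
Dish soap £3.51: general merchandise → 5.75% → £0.20
Hot soup (large) £6.37: prepared food, buyer-exempt → 0% → £0.00
Pet grooming £40.20: labor services → 0% → £0.00
Phone case £18.28: general merchandise → 5.75% → £1.05
Bag of rice (5 lb) £7.40: unprepared food → 8% → £0.59
Shoe repair £36.39: labor services → 0% → £0.00
Greeting card £6.45: general merchandise → 5.75% → £0.37
Ground coffee (12 oz) £18.31: unprepared food → 8% → £1.46
Soccer ball £26.60: athletic equipment → 3.75% → £1.00
Acetaminophen (200 ct) £13.06: OTC medicine → 7.75% → £1.01
Total tax = £0.81 + £0.20 + £1.05 + £0.59 + £0.37 + £1.46 + £1.00 + £1.01 = £6.49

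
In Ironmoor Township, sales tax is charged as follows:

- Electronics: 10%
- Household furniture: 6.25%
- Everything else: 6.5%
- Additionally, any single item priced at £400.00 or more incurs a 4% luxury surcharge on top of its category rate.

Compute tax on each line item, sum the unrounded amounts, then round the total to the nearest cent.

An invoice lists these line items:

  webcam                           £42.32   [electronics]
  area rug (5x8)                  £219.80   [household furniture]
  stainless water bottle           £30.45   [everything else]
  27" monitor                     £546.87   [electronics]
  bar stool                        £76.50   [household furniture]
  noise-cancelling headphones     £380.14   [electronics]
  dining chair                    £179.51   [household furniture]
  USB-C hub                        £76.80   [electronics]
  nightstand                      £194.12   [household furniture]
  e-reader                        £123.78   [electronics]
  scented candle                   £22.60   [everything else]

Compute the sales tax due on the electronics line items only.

Webcam £42.32: electronics → 10% → £4.232
27" monitor £546.87: electronics → 10% + 4% surcharge = 14% → £76.5618
Noise-cancelling headphones £380.14: electronics → 10% → £38.014
USB-C hub £76.80: electronics → 10% → £7.68
E-reader £123.78: electronics → 10% → £12.378
Tax on electronics: unrounded sum = £138.8658 → £138.87

£138.87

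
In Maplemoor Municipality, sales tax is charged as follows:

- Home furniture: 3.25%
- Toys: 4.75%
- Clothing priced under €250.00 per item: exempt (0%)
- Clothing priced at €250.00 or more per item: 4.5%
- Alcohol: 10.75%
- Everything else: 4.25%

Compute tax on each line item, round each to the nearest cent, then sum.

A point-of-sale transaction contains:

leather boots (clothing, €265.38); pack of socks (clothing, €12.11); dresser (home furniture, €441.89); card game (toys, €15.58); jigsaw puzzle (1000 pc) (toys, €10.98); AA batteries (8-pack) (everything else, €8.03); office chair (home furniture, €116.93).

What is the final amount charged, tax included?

Leather boots €265.38: clothing, €250.00 or more → 4.5% → €11.94
Pack of socks €12.11: clothing, under €250.00 → 0% → €0.00
Dresser €441.89: home furniture → 3.25% → €14.36
Card game €15.58: toys → 4.75% → €0.74
Jigsaw puzzle (1000 pc) €10.98: toys → 4.75% → €0.52
AA batteries (8-pack) €8.03: everything else → 4.25% → €0.34
Office chair €116.93: home furniture → 3.25% → €3.80
Subtotal = €870.90; tax = €31.70; total due = €902.60

€902.60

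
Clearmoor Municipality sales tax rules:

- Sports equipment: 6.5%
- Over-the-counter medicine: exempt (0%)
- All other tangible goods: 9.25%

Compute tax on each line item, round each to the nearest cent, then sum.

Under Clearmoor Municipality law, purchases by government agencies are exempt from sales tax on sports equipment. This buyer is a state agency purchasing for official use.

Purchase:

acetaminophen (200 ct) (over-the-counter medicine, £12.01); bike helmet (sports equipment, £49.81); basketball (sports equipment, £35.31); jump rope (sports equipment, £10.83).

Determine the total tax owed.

£0.00

Acetaminophen (200 ct) £12.01: over-the-counter medicine → 0% → £0.00
Bike helmet £49.81: sports equipment, buyer-exempt → 0% → £0.00
Basketball £35.31: sports equipment, buyer-exempt → 0% → £0.00
Jump rope £10.83: sports equipment, buyer-exempt → 0% → £0.00
Total tax = £0.00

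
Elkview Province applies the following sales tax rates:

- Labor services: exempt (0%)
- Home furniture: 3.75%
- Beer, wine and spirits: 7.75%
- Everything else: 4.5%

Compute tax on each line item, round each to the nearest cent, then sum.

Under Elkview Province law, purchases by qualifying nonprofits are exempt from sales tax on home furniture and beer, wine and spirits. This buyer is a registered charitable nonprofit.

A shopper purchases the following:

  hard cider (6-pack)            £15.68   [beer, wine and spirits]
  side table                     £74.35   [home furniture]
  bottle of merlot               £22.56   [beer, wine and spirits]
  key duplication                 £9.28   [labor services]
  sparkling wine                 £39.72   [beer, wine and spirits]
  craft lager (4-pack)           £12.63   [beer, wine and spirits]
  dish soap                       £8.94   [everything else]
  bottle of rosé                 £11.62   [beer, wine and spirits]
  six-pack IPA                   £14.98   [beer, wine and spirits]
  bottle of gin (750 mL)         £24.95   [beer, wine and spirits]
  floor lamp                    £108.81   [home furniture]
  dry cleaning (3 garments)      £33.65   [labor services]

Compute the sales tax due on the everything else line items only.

£0.40

Dish soap £8.94: everything else → 4.5% → £0.40
Tax on everything else = £0.40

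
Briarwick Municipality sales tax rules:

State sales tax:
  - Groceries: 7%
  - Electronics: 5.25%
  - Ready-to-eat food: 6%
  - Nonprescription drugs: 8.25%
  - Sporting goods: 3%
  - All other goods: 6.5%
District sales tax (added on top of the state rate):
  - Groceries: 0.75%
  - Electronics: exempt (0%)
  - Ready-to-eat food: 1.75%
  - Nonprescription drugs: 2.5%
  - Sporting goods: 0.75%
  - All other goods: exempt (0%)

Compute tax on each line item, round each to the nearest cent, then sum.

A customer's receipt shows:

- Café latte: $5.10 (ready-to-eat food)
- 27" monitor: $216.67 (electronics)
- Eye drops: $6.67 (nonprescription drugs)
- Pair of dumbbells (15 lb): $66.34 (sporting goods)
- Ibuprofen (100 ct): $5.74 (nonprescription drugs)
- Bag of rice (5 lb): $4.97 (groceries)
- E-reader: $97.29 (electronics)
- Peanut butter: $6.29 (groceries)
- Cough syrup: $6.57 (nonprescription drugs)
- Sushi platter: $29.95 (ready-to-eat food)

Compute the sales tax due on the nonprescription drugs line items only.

$2.05

Eye drops $6.67: nonprescription drugs → 8.25% + 2.5% district = 10.75% → $0.72
Ibuprofen (100 ct) $5.74: nonprescription drugs → 8.25% + 2.5% district = 10.75% → $0.62
Cough syrup $6.57: nonprescription drugs → 8.25% + 2.5% district = 10.75% → $0.71
Tax on nonprescription drugs = $0.72 + $0.62 + $0.71 = $2.05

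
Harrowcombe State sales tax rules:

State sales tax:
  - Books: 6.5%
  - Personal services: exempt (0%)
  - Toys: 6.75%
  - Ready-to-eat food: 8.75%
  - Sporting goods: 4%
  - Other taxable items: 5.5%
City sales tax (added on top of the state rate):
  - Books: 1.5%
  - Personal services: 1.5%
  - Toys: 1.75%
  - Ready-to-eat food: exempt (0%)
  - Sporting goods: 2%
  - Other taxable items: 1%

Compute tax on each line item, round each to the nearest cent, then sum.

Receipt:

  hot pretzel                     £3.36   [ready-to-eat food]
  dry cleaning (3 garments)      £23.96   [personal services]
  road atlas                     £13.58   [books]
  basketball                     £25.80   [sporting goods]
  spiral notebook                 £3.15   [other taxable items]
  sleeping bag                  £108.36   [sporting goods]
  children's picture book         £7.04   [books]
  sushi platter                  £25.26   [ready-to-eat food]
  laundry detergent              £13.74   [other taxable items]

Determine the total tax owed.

Hot pretzel £3.36: ready-to-eat food → 8.75% + 0% city = 8.75% → £0.29
Dry cleaning (3 garments) £23.96: personal services → 0% + 1.5% city = 1.5% → £0.36
Road atlas £13.58: books → 6.5% + 1.5% city = 8% → £1.09
Basketball £25.80: sporting goods → 4% + 2% city = 6% → £1.55
Spiral notebook £3.15: other taxable items → 5.5% + 1% city = 6.5% → £0.20
Sleeping bag £108.36: sporting goods → 4% + 2% city = 6% → £6.50
Children's picture book £7.04: books → 6.5% + 1.5% city = 8% → £0.56
Sushi platter £25.26: ready-to-eat food → 8.75% + 0% city = 8.75% → £2.21
Laundry detergent £13.74: other taxable items → 5.5% + 1% city = 6.5% → £0.89
Total tax = £0.29 + £0.36 + £1.09 + £1.55 + £0.20 + £6.50 + £0.56 + £2.21 + £0.89 = £13.65

£13.65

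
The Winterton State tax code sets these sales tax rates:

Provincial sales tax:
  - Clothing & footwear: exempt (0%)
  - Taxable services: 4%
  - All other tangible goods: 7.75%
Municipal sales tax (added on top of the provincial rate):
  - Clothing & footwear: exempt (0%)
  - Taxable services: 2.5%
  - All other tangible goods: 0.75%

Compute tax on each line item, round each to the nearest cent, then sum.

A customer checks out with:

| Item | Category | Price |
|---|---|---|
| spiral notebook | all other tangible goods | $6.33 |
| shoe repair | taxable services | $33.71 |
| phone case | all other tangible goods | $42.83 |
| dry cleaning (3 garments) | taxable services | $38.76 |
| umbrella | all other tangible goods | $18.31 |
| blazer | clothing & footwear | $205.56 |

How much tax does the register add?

Spiral notebook $6.33: all other tangible goods → 7.75% + 0.75% municipal = 8.5% → $0.54
Shoe repair $33.71: taxable services → 4% + 2.5% municipal = 6.5% → $2.19
Phone case $42.83: all other tangible goods → 7.75% + 0.75% municipal = 8.5% → $3.64
Dry cleaning (3 garments) $38.76: taxable services → 4% + 2.5% municipal = 6.5% → $2.52
Umbrella $18.31: all other tangible goods → 7.75% + 0.75% municipal = 8.5% → $1.56
Blazer $205.56: clothing & footwear → 0% + 0% municipal = 0% → $0.00
Total tax = $0.54 + $2.19 + $3.64 + $2.52 + $1.56 = $10.45

$10.45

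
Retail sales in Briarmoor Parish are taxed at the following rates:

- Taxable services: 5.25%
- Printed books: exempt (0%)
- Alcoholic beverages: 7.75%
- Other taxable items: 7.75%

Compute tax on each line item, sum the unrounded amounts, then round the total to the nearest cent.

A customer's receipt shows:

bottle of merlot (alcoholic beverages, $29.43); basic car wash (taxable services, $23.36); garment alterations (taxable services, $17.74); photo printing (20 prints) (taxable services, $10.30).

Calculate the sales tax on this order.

$4.98

Bottle of merlot $29.43: alcoholic beverages → 7.75% → $2.280825
Basic car wash $23.36: taxable services → 5.25% → $1.2264
Garment alterations $17.74: taxable services → 5.25% → $0.93135
Photo printing (20 prints) $10.30: taxable services → 5.25% → $0.54075
Unrounded tax sum = $4.979325 → $4.98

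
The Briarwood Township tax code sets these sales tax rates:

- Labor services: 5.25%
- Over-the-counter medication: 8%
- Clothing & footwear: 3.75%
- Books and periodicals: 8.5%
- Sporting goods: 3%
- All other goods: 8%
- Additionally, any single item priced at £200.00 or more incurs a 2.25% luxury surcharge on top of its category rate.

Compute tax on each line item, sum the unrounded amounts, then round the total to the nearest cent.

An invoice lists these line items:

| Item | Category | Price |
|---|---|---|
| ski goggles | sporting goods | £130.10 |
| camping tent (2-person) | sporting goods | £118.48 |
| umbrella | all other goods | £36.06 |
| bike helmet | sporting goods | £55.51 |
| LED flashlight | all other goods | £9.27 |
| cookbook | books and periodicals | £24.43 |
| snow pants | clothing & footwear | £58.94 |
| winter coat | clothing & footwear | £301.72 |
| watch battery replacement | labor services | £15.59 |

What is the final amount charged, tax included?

£786.06

Ski goggles £130.10: sporting goods → 3% → £3.903
Camping tent (2-person) £118.48: sporting goods → 3% → £3.5544
Umbrella £36.06: all other goods → 8% → £2.8848
Bike helmet £55.51: sporting goods → 3% → £1.6653
LED flashlight £9.27: all other goods → 8% → £0.7416
Cookbook £24.43: books and periodicals → 8.5% → £2.07655
Snow pants £58.94: clothing & footwear → 3.75% → £2.21025
Winter coat £301.72: clothing & footwear → 3.75% + 2.25% surcharge = 6% → £18.1032
Watch battery replacement £15.59: labor services → 5.25% → £0.818475
Subtotal = £750.10; unrounded tax = £35.957575 → £35.96; total due = £786.06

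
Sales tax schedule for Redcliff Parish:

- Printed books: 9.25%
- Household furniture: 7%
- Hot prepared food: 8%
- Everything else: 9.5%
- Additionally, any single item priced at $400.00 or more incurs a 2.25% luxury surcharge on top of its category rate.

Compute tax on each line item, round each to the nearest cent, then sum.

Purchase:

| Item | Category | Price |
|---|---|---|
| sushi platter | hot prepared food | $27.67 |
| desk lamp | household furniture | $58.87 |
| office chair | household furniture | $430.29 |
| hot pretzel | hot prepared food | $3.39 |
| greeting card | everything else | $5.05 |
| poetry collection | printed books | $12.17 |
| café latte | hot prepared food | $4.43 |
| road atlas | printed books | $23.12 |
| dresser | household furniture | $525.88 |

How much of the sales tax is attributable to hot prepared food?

Sushi platter $27.67: hot prepared food → 8% → $2.21
Hot pretzel $3.39: hot prepared food → 8% → $0.27
Café latte $4.43: hot prepared food → 8% → $0.35
Tax on hot prepared food = $2.21 + $0.27 + $0.35 = $2.83

$2.83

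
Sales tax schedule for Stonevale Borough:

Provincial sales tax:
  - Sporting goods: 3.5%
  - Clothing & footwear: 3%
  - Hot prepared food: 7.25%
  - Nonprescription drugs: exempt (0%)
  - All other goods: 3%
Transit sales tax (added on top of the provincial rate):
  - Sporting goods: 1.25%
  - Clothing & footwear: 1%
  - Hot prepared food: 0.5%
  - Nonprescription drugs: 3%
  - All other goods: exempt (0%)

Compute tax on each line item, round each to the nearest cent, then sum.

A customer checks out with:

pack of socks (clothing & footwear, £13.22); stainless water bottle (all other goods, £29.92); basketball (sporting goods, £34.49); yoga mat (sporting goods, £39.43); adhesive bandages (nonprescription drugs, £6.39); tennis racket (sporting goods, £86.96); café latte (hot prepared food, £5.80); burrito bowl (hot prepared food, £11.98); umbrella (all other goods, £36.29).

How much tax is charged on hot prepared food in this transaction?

Café latte £5.80: hot prepared food → 7.25% + 0.5% transit = 7.75% → £0.45
Burrito bowl £11.98: hot prepared food → 7.25% + 0.5% transit = 7.75% → £0.93
Tax on hot prepared food = £0.45 + £0.93 = £1.38

£1.38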